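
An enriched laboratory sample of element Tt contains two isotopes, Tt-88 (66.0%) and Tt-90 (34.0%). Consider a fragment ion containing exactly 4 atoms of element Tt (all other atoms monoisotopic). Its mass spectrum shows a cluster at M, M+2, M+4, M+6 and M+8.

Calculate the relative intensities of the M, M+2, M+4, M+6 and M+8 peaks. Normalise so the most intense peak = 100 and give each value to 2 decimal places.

48.53 : 100.00 : 77.27 : 26.54 : 3.42

Expanding (0.660 + 0.340)^4:
P(M) = 0.660^4 = 0.189747
P(M+2) = 4 × 0.660^3 × 0.340^1 = 0.390995
P(M+4) = 6 × 0.660^2 × 0.340^2 = 0.302132
P(M+6) = 4 × 0.660^1 × 0.340^3 = 0.103763
P(M+8) = 0.340^4 = 0.013363
The M+2 peak is largest (0.390995); scaling to 100 gives 48.53 : 100.00 : 77.27 : 26.54 : 3.42.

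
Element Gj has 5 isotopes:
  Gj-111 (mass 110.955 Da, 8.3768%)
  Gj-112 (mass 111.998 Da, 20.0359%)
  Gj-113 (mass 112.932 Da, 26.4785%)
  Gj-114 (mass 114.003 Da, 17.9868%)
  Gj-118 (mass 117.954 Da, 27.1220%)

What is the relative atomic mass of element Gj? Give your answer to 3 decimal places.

Ar = Σ fᵢ·mᵢ = 0.083768 × 110.955 + 0.200359 × 111.998 + 0.264785 × 112.932 + 0.179868 × 114.003 + 0.271220 × 117.954
= 9.2945 + 22.4398 + 29.9027 + 20.5055 + 31.9915 = 114.1340 Da

114.134 Da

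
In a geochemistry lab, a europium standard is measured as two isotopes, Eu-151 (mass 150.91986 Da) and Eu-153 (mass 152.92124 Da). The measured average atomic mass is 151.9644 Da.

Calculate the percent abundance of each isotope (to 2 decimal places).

Eu-151: 47.81%, Eu-153: 52.19%

Writing the weighted mean with unknown fraction x of Eu-151:
150.91986·x + 152.92124·(1 − x) = 151.9644
(150.91986 − 152.92124)·x = 151.9644 − 152.92124
x = -0.95684 / -2.00138 = 0.47809 → 47.81% Eu-151, 52.19% Eu-153.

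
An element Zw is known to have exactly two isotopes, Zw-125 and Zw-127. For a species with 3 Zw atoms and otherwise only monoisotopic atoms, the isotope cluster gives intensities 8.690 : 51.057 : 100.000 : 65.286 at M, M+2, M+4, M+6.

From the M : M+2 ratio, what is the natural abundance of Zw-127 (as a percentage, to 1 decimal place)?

Let p = fractional abundance of Zw-125. I(M+2)/I(M) = [C(3,1)·p^2·(1−p)] / p^3 = 3·(1−p)/p = 51.057/8.690 = 5.8754
(1−p)/p = 5.8754/3 = 1.9585  ⇒  p = 1/(1 + 1.9585) = 0.3380
Zw-125: 33.8%, Zw-127: 66.2%.

66.2%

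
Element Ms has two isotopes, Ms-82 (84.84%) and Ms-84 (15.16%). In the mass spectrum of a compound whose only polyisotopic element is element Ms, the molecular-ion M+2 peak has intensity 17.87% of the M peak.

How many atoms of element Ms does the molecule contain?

For n independent Ms atoms, I(M+2)/I(M) = n · (abundance Ms-84) / (abundance Ms-82) = n · 0.1516/0.8484.
n = 0.1787 × 0.8484/0.1516 = 1.00 ≈ 1

1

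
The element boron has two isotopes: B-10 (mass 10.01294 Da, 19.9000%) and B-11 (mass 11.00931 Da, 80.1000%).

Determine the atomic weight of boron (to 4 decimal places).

The abundance-weighted mean is 0.199000 × 10.01294 + 0.801000 × 11.00931
= 1.992575 + 8.818457 = 10.811032 Da

10.8110 Da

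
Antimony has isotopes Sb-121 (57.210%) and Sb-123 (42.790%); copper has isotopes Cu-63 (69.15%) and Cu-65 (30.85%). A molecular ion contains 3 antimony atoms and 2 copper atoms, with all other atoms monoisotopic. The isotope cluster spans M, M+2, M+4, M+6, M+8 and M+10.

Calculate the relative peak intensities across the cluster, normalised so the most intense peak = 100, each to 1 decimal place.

25.8 : 80.8 : 100.0 : 60.9 : 18.2 : 2.1

Antimony pattern (n=3): 0.18724742 : 0.42015297 : 0.3142518 : 0.07834781
Copper pattern (n=2): 0.47817225 : 0.4266555 : 0.09517225
Convolve the two distributions (both contribute in 2-u steps):
  M: 0.18724742×0.47817225 = 0.089537
  M+2: 0.18724742×0.4266555 + 0.42015297×0.47817225 = 0.280796
  M+4: 0.18724742×0.09517225 + 0.42015297×0.4266555 + 0.3142518×0.47817225 = 0.347348
  M+6: 0.42015297×0.09517225 + 0.3142518×0.4266555 + 0.07834781×0.47817225 = 0.211528
  M+8: 0.3142518×0.09517225 + 0.07834781×0.4266555 = 0.063336
  M+10: 0.07834781×0.09517225 = 0.007457
Scale to base peak (0.347348) = 100: 25.8 : 80.8 : 100.0 : 60.9 : 18.2 : 2.1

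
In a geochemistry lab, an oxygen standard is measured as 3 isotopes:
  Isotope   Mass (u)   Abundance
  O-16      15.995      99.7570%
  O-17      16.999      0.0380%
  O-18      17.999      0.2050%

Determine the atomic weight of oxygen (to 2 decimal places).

Weight each isotope mass by its fractional abundance: 0.997570 × 15.995 + 0.000380 × 16.999 + 0.002050 × 17.999
= 15.9561 + 0.0065 + 0.0369 = 15.9995 u

16.00 u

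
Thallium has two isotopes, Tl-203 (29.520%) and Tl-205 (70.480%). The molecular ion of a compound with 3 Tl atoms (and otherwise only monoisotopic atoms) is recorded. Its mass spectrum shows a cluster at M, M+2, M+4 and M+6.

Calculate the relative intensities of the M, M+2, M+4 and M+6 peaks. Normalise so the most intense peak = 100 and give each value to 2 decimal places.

5.85 : 41.88 : 100.00 : 79.58

The 3 Tl atoms are independent, so intensities follow the terms of (0.29520 + 0.70480)^3.
P(M) = 0.29520^3 = 0.025725
P(M+2) = 3 × 0.29520^2 × 0.70480^1 = 0.184255
P(M+4) = 3 × 0.29520^1 × 0.70480^2 = 0.439916
P(M+6) = 0.70480^3 = 0.350104
The M+4 peak is largest (0.439916); scaling to 100 gives 5.85 : 41.88 : 100.00 : 79.58.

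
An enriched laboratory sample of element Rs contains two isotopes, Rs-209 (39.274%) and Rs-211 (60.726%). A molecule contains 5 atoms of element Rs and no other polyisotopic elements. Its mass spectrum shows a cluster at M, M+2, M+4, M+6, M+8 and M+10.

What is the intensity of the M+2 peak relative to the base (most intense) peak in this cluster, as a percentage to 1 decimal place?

Binomial terms of (0.39274 + 0.60726)^5: M 0.0093, M+2 0.0722, M+4 0.2234, M+6 0.3454, M+8 0.2670, M+10 0.0826 → M+6 is the base peak.
P(M+6) = C(5,3) × 0.39274^2 × 0.60726^3 = 10 × 0.15424471 × 0.22393606 = 0.345410 (base)
P(M+2) = C(5,1) × 0.39274^4 × 0.60726^1 = 5 × 0.02379143 × 0.60726 = 0.072238
Relative intensity = 0.072238 / 0.345410 × 100 = 20.9

20.9%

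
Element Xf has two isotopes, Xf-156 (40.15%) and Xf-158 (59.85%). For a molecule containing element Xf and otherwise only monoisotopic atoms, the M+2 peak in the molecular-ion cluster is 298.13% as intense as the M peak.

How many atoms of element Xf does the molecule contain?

The M+2/M ratio from n Xf atoms is n · q/p = n · 0.5985/0.4015.
n = 2.9813 × 0.4015/0.5985 = 2.00 ≈ 2

2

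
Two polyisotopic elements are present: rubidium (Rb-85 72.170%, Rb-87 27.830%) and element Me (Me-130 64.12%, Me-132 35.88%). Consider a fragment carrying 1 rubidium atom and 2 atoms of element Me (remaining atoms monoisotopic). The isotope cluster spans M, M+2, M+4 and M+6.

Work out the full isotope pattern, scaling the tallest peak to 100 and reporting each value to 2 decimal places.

66.46 : 100.00 : 49.49 : 8.02

Rubidium pattern (n=1): 0.7217 : 0.2783
Element Me pattern (n=2): 0.41113744 : 0.46012512 : 0.12873744
Convolve the two distributions (both contribute in 2-u steps):
  M: 0.7217×0.41113744 = 0.296718
  M+2: 0.7217×0.46012512 + 0.2783×0.41113744 = 0.446492
  M+4: 0.7217×0.12873744 + 0.2783×0.46012512 = 0.220963
  M+6: 0.2783×0.12873744 = 0.035828
Scale to base peak (0.446492) = 100: 66.46 : 100.00 : 49.49 : 8.02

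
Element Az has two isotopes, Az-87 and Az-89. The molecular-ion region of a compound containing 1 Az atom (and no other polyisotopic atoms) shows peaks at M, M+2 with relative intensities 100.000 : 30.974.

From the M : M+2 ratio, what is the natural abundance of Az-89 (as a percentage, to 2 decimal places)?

23.65%

Write p for the Az-87 fraction. I(M+2)/I(M) = [C(1,1)·p^0·(1−p)] / p^1 = 1·(1−p)/p = 30.974/100.000 = 0.3097
(1−p)/p = 0.3097/1 = 0.3097  ⇒  p = 1/(1 + 0.3097) = 0.7635
Az-87: 76.35%, Az-89: 23.65%.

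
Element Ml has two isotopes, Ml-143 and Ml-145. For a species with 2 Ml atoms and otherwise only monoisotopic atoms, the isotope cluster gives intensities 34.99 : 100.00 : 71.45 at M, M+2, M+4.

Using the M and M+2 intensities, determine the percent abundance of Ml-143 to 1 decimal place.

Write p for the Ml-143 fraction. I(M+2)/I(M) = [C(2,1)·p^1·(1−p)] / p^2 = 2·(1−p)/p = 100.00/34.99 = 2.8580
(1−p)/p = 2.8580/2 = 1.4290  ⇒  p = 1/(1 + 1.4290) = 0.4117
Ml-143: 41.2%, Ml-145: 58.8%.

41.2%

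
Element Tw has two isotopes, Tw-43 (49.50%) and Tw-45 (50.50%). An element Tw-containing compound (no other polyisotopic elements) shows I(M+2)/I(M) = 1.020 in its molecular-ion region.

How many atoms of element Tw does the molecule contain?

The M+2/M ratio from n Tw atoms is n · q/p = n · 0.5050/0.4950.
n = 1.020 × 0.4950/0.5050 = 1.00 ≈ 1

1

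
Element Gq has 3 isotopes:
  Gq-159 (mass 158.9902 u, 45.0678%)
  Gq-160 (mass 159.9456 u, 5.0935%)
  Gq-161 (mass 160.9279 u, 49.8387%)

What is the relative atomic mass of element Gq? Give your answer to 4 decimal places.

160.0046 u

Weight each isotope mass by its fractional abundance: 0.450678 × 158.9902 + 0.050935 × 159.9456 + 0.498387 × 160.9279
= 71.65339 + 8.14683 + 80.20437 = 160.00459 u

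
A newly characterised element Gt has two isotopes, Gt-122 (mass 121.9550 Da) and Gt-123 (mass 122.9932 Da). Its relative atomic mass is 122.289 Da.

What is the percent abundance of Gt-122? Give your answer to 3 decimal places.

Writing the weighted mean with unknown fraction x of Gt-122:
121.9550·x + 122.9932·(1 − x) = 122.289
(121.9550 − 122.9932)·x = 122.289 − 122.9932
x = -0.7042 / -1.0382 = 0.67829 → 67.829% Gt-122, 32.171% Gt-123.

67.829%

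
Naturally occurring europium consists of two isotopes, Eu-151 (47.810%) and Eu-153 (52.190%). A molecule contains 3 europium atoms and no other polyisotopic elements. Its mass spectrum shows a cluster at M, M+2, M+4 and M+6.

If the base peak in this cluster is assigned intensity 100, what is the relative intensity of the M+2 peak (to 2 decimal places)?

91.61

Binomial terms of (0.47810 + 0.52190)^3: M 0.1093, M+2 0.3579, M+4 0.3907, M+6 0.1422 → M+4 is the base peak.
P(M+4) = C(3,2) × 0.47810^1 × 0.52190^2 = 3 × 0.4781 × 0.27237961 = 0.390674 (base)
P(M+2) = C(3,1) × 0.47810^2 × 0.52190^1 = 3 × 0.22857961 × 0.5219 = 0.357887
Relative intensity = 0.357887 / 0.390674 × 100 = 91.61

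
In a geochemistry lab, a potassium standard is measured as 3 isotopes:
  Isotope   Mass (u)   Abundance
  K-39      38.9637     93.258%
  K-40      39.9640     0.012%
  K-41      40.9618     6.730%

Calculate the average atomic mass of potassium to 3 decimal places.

39.098 u

Weight each isotope mass by its fractional abundance: 0.93258 × 38.9637 + 0.00012 × 39.9640 + 0.06730 × 40.9618
= 36.33677 + 0.00480 + 2.75673 = 39.09830 u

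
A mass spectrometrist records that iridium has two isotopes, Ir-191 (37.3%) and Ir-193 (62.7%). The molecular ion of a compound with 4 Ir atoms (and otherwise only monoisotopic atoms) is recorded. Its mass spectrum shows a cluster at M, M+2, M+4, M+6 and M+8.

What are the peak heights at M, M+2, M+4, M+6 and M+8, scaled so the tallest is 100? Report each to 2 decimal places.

The 4 Ir atoms are independent, so intensities follow the terms of (0.373 + 0.627)^4.
P(M) = 0.373^4 = 0.019357
P(M+2) = 4 × 0.373^3 × 0.627^1 = 0.130153
P(M+4) = 6 × 0.373^2 × 0.627^2 = 0.328174
P(M+6) = 4 × 0.373^1 × 0.627^3 = 0.367766
P(M+8) = 0.627^4 = 0.154550
The M+6 peak is largest (0.367766); scaling to 100 gives 5.26 : 35.39 : 89.23 : 100.00 : 42.02.

5.26 : 35.39 : 89.23 : 100.00 : 42.02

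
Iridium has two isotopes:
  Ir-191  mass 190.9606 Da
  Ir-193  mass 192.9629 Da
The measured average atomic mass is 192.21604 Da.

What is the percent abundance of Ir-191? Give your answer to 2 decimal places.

37.30%

Let x be the fractional abundance of Ir-191; then Ir-193 has abundance 1 − x.
190.9606·x + 192.9629·(1 − x) = 192.21604
(190.9606 − 192.9629)·x = 192.21604 − 192.9629
x = -0.74686 / -2.0023 = 0.37300 → 37.30% Ir-191, 62.70% Ir-193.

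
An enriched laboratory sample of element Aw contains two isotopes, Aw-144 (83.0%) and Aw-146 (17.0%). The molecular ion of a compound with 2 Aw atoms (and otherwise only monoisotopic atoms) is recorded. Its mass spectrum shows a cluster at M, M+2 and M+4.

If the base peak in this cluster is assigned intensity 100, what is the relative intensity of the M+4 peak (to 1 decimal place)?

Binomial terms of (0.830 + 0.170)^2: M 0.6889, M+2 0.2822, M+4 0.0289 → M is the base peak.
P(M) = C(2,0) × 0.830^2 × 0.170^0 = 1 × 0.6889 × 1.0000 = 0.688900 (base)
P(M+4) = C(2,2) × 0.830^0 × 0.170^2 = 1 × 1.0000 × 0.0289 = 0.028900
Relative intensity = 0.028900 / 0.688900 × 100 = 4.2

4.2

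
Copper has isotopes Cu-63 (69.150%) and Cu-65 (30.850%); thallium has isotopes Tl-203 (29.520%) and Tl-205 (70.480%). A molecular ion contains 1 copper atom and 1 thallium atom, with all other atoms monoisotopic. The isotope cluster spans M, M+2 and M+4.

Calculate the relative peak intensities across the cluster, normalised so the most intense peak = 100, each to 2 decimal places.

Copper pattern (n=1): 0.6915 : 0.3085
Thallium pattern (n=1): 0.2952 : 0.7048
Convolve the two distributions (both contribute in 2-u steps):
  M: 0.6915×0.2952 = 0.204131
  M+2: 0.6915×0.7048 + 0.3085×0.2952 = 0.578438
  M+4: 0.3085×0.7048 = 0.217431
Scale to base peak (0.578438) = 100: 35.29 : 100.00 : 37.59

35.29 : 100.00 : 37.59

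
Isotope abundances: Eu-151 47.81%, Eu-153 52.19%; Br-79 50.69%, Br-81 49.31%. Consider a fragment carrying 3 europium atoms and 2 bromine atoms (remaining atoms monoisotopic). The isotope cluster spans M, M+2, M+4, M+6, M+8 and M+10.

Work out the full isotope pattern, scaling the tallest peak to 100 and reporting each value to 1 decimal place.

8.8 : 46.0 : 95.9 : 100.0 : 52.1 : 10.8

Europium pattern (n=3): 0.10928391 : 0.3578871 : 0.39067407 : 0.14215492
Bromine pattern (n=2): 0.25694761 : 0.49990478 : 0.24314761
Convolve the two distributions (both contribute in 2-u steps):
  M: 0.10928391×0.25694761 = 0.028080
  M+2: 0.10928391×0.49990478 + 0.3578871×0.25694761 = 0.146590
  M+4: 0.10928391×0.24314761 + 0.3578871×0.49990478 + 0.39067407×0.25694761 = 0.305864
  M+6: 0.3578871×0.24314761 + 0.39067407×0.49990478 + 0.14215492×0.25694761 = 0.318846
  M+8: 0.39067407×0.24314761 + 0.14215492×0.49990478 = 0.166055
  M+10: 0.14215492×0.24314761 = 0.034565
Scale to base peak (0.318846) = 100: 8.8 : 46.0 : 95.9 : 100.0 : 52.1 : 10.8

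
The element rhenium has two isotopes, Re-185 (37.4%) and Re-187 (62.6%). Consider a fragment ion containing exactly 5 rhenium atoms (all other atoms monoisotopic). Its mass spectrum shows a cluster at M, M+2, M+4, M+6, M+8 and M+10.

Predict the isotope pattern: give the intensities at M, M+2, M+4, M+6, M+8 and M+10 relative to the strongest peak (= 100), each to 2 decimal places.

2.13 : 17.85 : 59.74 : 100.00 : 83.69 : 28.02

Expanding (0.374 + 0.626)^5:
P(M) = 0.374^5 = 0.007317
P(M+2) = 5 × 0.374^4 × 0.626^1 = 0.061239
P(M+4) = 10 × 0.374^3 × 0.626^2 = 0.205005
P(M+6) = 10 × 0.374^2 × 0.626^3 = 0.343136
P(M+8) = 5 × 0.374^1 × 0.626^4 = 0.287170
P(M+10) = 0.626^5 = 0.096133
The M+6 peak is largest (0.343136); scaling to 100 gives 2.13 : 17.85 : 59.74 : 100.00 : 83.69 : 28.02.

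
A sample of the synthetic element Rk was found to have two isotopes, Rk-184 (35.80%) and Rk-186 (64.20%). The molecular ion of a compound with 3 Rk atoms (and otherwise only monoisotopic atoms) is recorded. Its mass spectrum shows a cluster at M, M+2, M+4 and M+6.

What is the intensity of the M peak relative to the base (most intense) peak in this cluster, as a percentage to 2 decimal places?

10.37%

Binomial terms of (0.3580 + 0.6420)^3: M 0.0459, M+2 0.2468, M+4 0.4427, M+6 0.2646 → M+4 is the base peak.
P(M+4) = C(3,2) × 0.3580^1 × 0.6420^2 = 3 × 0.3580 × 0.412164 = 0.442664 (base)
P(M) = C(3,0) × 0.3580^3 × 0.6420^0 = 1 × 0.04588271 × 1.0000 = 0.045883
Relative intensity = 0.045883 / 0.442664 × 100 = 10.37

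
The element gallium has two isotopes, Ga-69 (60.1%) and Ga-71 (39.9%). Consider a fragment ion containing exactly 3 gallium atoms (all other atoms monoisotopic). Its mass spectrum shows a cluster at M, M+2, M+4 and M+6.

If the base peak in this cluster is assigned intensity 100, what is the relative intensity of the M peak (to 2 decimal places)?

50.21

Binomial terms of (0.601 + 0.399)^3: M 0.2171, M+2 0.4324, M+4 0.2870, M+6 0.0635 → M+2 is the base peak.
P(M+2) = C(3,1) × 0.601^2 × 0.399^1 = 3 × 0.361201 × 0.3990 = 0.432358 (base)
P(M) = C(3,0) × 0.601^3 × 0.399^0 = 1 × 0.2170818 × 1.0000 = 0.217082
Relative intensity = 0.217082 / 0.432358 × 100 = 50.21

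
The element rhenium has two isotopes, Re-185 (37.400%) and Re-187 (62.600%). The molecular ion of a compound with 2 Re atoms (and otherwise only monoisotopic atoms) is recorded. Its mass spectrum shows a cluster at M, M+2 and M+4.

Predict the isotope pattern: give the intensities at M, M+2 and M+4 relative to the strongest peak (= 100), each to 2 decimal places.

Each Re atom is independently Re-185 (p = 0.37400) or Re-187 (q = 0.62600); the cluster is the binomial expansion (p + q)^2.
P(M) = 0.37400^2 = 0.139876
P(M+2) = 2 × 0.37400^1 × 0.62600^1 = 0.468248
P(M+4) = 0.62600^2 = 0.391876
The M+2 peak is largest (0.468248); scaling to 100 gives 29.87 : 100.00 : 83.69.

29.87 : 100.00 : 83.69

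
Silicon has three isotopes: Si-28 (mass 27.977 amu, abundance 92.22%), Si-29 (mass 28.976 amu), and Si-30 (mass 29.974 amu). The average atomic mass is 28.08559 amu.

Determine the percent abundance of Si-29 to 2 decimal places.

4.69%

The remaining 7.78% is split between Si-29 (fraction x) and Si-30 (fraction 0.0778 − x).
Substituting: 28.976x + 29.974(0.0778 − x) = 2.2852006
(28.976 − 29.974)x = -0.0467766  ⇒  x = 0.04687, y = 0.03093
Si-29: 4.69%, Si-30: 3.09%.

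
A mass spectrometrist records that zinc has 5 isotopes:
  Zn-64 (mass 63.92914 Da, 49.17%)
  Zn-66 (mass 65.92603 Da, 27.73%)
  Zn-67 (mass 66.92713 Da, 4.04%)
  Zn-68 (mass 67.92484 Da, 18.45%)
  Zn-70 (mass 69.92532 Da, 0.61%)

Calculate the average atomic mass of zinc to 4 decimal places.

Average mass = Σ (abundance × isotope mass) = 0.4917 × 63.92914 + 0.2773 × 65.92603 + 0.0404 × 66.92713 + 0.1845 × 67.92484 + 0.0061 × 69.92532
= 31.433958 + 18.281288 + 2.703856 + 12.532133 + 0.426544 = 65.377779 Da

65.3778 Da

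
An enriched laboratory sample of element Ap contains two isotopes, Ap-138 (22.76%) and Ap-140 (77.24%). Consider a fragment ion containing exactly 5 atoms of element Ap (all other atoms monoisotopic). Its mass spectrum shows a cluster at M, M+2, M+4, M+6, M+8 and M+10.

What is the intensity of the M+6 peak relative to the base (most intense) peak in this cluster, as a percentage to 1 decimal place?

(0.2276 + 0.7724)^5 gives M 0.0006, M+2 0.0104, M+4 0.0703, M+6 0.2387, M+8 0.4051, M+10 0.2749; the largest is M+8.
P(M+8) = C(5,4) × 0.2276^1 × 0.7724^4 = 5 × 0.2276 × 0.35593366 = 0.405053 (base)
P(M+6) = C(5,3) × 0.2276^2 × 0.7724^3 = 10 × 0.05180176 × 0.4608152 = 0.238710
Relative intensity = 0.238710 / 0.405053 × 100 = 58.9

58.9%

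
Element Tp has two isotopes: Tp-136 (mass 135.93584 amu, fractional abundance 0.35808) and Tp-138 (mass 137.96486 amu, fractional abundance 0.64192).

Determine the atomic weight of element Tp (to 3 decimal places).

The abundance-weighted mean is 0.35808 × 135.93584 + 0.64192 × 137.96486
= 48.675906 + 88.562403 = 137.238309 amu

137.238 amu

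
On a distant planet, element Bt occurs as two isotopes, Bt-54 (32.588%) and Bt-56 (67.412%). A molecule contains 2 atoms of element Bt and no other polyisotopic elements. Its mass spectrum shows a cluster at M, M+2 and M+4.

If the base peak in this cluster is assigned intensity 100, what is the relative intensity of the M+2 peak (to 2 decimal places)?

(0.32588 + 0.67412)^2 gives M 0.1062, M+2 0.4394, M+4 0.4544; the largest is M+4.
P(M+4) = C(2,2) × 0.32588^0 × 0.67412^2 = 1 × 1.0000 × 0.45443777 = 0.454438 (base)
P(M+2) = C(2,1) × 0.32588^1 × 0.67412^1 = 2 × 0.32588 × 0.67412 = 0.439364
Relative intensity = 0.439364 / 0.454438 × 100 = 96.68

96.68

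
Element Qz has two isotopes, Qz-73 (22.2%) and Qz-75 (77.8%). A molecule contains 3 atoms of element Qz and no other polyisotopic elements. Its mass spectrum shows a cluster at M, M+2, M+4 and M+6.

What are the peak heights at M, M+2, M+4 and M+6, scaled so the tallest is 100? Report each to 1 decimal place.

Expanding (0.222 + 0.778)^3:
P(M) = 0.222^3 = 0.010941
P(M+2) = 3 × 0.222^2 × 0.778^1 = 0.115029
P(M+4) = 3 × 0.222^1 × 0.778^2 = 0.403119
P(M+6) = 0.778^3 = 0.470911
The M+6 peak is largest (0.470911); scaling to 100 gives 2.3 : 24.4 : 85.6 : 100.0.

2.3 : 24.4 : 85.6 : 100.0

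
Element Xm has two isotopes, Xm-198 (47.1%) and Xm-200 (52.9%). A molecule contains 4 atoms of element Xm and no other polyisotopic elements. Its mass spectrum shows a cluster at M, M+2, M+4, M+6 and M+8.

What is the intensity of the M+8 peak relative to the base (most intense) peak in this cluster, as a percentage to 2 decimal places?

Binomial terms of (0.471 + 0.529)^4: M 0.0492, M+2 0.2211, M+4 0.3725, M+6 0.2789, M+8 0.0783 → M+4 is the base peak.
P(M+4) = C(4,2) × 0.471^2 × 0.529^2 = 6 × 0.221841 × 0.279841 = 0.372481 (base)
P(M+8) = C(4,4) × 0.471^0 × 0.529^4 = 1 × 1.0000 × 0.07831099 = 0.078311
Relative intensity = 0.078311 / 0.372481 × 100 = 21.02

21.02%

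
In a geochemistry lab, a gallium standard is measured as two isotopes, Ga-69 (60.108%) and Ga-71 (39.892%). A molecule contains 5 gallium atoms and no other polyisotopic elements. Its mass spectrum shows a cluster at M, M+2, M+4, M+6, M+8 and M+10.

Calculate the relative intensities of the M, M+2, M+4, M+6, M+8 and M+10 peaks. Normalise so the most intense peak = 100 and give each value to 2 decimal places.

Each Ga atom is independently Ga-69 (p = 0.60108) or Ga-71 (q = 0.39892); the cluster is the binomial expansion (p + q)^5.
P(M) = 0.60108^5 = 0.078462
P(M+2) = 5 × 0.60108^4 × 0.39892^1 = 0.260366
P(M+4) = 10 × 0.60108^3 × 0.39892^2 = 0.345596
P(M+6) = 10 × 0.60108^2 × 0.39892^3 = 0.229362
P(M+8) = 5 × 0.60108^1 × 0.39892^4 = 0.076111
P(M+10) = 0.39892^5 = 0.010103
The M+4 peak is largest (0.345596); scaling to 100 gives 22.70 : 75.34 : 100.00 : 66.37 : 22.02 : 2.92.

22.70 : 75.34 : 100.00 : 66.37 : 22.02 : 2.92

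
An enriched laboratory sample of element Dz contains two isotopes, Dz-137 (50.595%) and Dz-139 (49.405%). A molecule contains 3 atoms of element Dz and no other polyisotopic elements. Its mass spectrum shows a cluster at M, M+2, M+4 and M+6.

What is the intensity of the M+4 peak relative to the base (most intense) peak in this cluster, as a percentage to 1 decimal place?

97.6%

Binomial terms of (0.50595 + 0.49405)^3: M 0.1295, M+2 0.3794, M+4 0.3705, M+6 0.1206 → M+2 is the base peak.
P(M+2) = C(3,1) × 0.50595^2 × 0.49405^1 = 3 × 0.2559854 × 0.49405 = 0.379409 (base)
P(M+4) = C(3,2) × 0.50595^1 × 0.49405^2 = 3 × 0.50595 × 0.2440854 = 0.370485
Relative intensity = 0.370485 / 0.379409 × 100 = 97.6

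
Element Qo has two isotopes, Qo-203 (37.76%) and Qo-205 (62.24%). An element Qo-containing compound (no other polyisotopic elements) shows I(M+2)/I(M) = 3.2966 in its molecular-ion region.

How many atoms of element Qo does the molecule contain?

2

The M+2/M ratio from n Qo atoms is n · q/p = n · 0.6224/0.3776.
n = 3.2966 × 0.3776/0.6224 = 2.00 ≈ 2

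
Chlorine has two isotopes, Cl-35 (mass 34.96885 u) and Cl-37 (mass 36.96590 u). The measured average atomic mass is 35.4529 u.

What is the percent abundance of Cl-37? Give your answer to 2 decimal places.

Let x be the fractional abundance of Cl-35; then Cl-37 has abundance 1 − x.
34.96885·x + 36.96590·(1 − x) = 35.4529
(34.96885 − 36.96590)·x = 35.4529 − 36.96590
x = -1.51300 / -1.99705 = 0.75762 → 75.76% Cl-35, 24.24% Cl-37.

24.24%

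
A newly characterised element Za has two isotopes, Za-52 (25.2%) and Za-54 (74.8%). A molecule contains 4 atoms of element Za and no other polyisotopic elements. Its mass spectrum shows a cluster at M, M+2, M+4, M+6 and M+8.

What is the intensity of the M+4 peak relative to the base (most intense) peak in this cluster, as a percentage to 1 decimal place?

Binomial terms of (0.252 + 0.748)^4: M 0.0040, M+2 0.0479, M+4 0.2132, M+6 0.4219, M+8 0.3130 → M+6 is the base peak.
P(M+6) = C(4,3) × 0.252^1 × 0.748^3 = 4 × 0.2520 × 0.41850899 = 0.421857 (base)
P(M+4) = C(4,2) × 0.252^2 × 0.748^2 = 6 × 0.063504 × 0.559504 = 0.213184
Relative intensity = 0.213184 / 0.421857 × 100 = 50.5

50.5%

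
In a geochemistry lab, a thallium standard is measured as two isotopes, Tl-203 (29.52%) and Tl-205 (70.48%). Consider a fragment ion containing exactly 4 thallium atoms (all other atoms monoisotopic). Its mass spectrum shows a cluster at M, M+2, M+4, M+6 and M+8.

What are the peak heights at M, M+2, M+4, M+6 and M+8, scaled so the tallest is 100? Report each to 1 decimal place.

1.8 : 17.5 : 62.8 : 100.0 : 59.7

The 4 Tl atoms are independent, so intensities follow the terms of (0.2952 + 0.7048)^4.
P(M) = 0.2952^4 = 0.007594
P(M+2) = 4 × 0.2952^3 × 0.7048^1 = 0.072523
P(M+4) = 6 × 0.2952^2 × 0.7048^2 = 0.259726
P(M+6) = 4 × 0.2952^1 × 0.7048^3 = 0.413403
P(M+8) = 0.7048^4 = 0.246754
The M+6 peak is largest (0.413403); scaling to 100 gives 1.8 : 17.5 : 62.8 : 100.0 : 59.7.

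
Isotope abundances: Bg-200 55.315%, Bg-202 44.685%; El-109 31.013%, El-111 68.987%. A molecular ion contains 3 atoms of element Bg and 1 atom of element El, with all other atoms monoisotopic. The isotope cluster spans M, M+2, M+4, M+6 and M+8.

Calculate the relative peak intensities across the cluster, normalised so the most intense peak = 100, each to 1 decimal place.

13.6 : 63.2 : 100.0 : 66.4 : 16.0

Element Bg pattern (n=3): 0.16925003 : 0.41017468 : 0.33135055 : 0.08922474
Element El pattern (n=1): 0.31013 : 0.68987
Convolve the two distributions (both contribute in 2-u steps):
  M: 0.16925003×0.31013 = 0.052490
  M+2: 0.16925003×0.68987 + 0.41017468×0.31013 = 0.243968
  M+4: 0.41017468×0.68987 + 0.33135055×0.31013 = 0.385729
  M+6: 0.33135055×0.68987 + 0.08922474×0.31013 = 0.256260
  M+8: 0.08922474×0.68987 = 0.061553
Scale to base peak (0.385729) = 100: 13.6 : 63.2 : 100.0 : 66.4 : 16.0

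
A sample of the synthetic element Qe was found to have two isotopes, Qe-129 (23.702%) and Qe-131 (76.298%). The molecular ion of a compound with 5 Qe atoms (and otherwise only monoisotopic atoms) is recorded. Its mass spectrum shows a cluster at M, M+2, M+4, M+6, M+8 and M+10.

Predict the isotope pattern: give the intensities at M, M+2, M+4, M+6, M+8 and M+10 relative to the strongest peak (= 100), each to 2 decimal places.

0.19 : 3.00 : 19.30 : 62.13 : 100.00 : 64.38

The 5 Qe atoms are independent, so intensities follow the terms of (0.23702 + 0.76298)^5.
P(M) = 0.23702^5 = 0.000748
P(M+2) = 5 × 0.23702^4 × 0.76298^1 = 0.012040
P(M+4) = 10 × 0.23702^3 × 0.76298^2 = 0.077514
P(M+6) = 10 × 0.23702^2 × 0.76298^3 = 0.249522
P(M+8) = 5 × 0.23702^1 × 0.76298^4 = 0.401613
P(M+10) = 0.76298^5 = 0.258563
The M+8 peak is largest (0.401613); scaling to 100 gives 0.19 : 3.00 : 19.30 : 62.13 : 100.00 : 64.38.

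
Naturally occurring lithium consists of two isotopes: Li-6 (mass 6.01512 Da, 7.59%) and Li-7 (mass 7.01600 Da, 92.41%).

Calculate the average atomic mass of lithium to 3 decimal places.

Weight each isotope mass by its fractional abundance: 0.0759 × 6.01512 + 0.9241 × 7.01600
= 0.456548 + 6.483486 = 6.940034 Da

6.940 Da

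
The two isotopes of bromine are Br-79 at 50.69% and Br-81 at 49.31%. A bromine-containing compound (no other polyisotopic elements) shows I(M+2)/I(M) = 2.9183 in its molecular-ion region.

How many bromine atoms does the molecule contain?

The M+2/M ratio from n Br atoms is n · q/p = n · 0.4931/0.5069.
n = 2.9183 × 0.5069/0.4931 = 3.00 ≈ 3

3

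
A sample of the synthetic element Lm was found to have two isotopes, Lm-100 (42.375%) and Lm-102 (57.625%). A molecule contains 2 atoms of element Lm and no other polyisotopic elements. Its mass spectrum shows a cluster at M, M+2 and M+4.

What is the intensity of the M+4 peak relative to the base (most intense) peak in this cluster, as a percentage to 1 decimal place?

(0.42375 + 0.57625)^2 gives M 0.1796, M+2 0.4884, M+4 0.3321; the largest is M+2.
P(M+2) = C(2,1) × 0.42375^1 × 0.57625^1 = 2 × 0.42375 × 0.57625 = 0.488372 (base)
P(M+4) = C(2,2) × 0.42375^0 × 0.57625^2 = 1 × 1.0000 × 0.33206406 = 0.332064
Relative intensity = 0.332064 / 0.488372 × 100 = 68.0

68.0%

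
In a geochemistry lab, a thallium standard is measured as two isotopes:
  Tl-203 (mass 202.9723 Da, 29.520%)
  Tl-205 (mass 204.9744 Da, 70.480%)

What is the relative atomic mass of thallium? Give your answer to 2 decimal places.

204.38 Da

Weight each isotope mass by its fractional abundance: 0.29520 × 202.9723 + 0.70480 × 204.9744
= 59.91742 + 144.46596 = 204.38338 Da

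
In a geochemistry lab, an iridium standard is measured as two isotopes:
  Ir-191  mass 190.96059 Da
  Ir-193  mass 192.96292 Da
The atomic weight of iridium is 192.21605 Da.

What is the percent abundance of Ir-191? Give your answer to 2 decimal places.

Let x be the fractional abundance of Ir-191; then Ir-193 has abundance 1 − x.
190.96059·x + 192.96292·(1 − x) = 192.21605
(190.96059 − 192.96292)·x = 192.21605 − 192.96292
x = -0.74687 / -2.00233 = 0.37300 → 37.30% Ir-191, 62.70% Ir-193.

37.30%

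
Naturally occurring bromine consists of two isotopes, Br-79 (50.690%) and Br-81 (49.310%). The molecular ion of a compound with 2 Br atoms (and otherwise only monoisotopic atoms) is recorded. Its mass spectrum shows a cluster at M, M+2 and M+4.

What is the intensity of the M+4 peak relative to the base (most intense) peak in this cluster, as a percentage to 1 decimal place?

Term probabilities: M 0.2569, M+2 0.4999, M+4 0.2431. Base peak = M+2.
P(M+2) = C(2,1) × 0.50690^1 × 0.49310^1 = 2 × 0.5069 × 0.4931 = 0.499905 (base)
P(M+4) = C(2,2) × 0.50690^0 × 0.49310^2 = 1 × 1.0000 × 0.24314761 = 0.243148
Relative intensity = 0.243148 / 0.499905 × 100 = 48.6

48.6%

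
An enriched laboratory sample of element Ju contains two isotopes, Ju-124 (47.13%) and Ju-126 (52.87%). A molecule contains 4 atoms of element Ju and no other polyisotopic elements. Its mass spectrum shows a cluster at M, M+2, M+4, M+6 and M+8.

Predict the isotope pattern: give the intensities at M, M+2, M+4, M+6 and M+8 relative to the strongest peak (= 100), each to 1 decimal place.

The 4 Ju atoms are independent, so intensities follow the terms of (0.4713 + 0.5287)^4.
P(M) = 0.4713^4 = 0.049339
P(M+2) = 4 × 0.4713^3 × 0.5287^1 = 0.221392
P(M+4) = 6 × 0.4713^2 × 0.5287^2 = 0.372533
P(M+6) = 4 × 0.4713^1 × 0.5287^3 = 0.278603
P(M+8) = 0.5287^4 = 0.078133
The M+4 peak is largest (0.372533); scaling to 100 gives 13.2 : 59.4 : 100.0 : 74.8 : 21.0.

13.2 : 59.4 : 100.0 : 74.8 : 21.0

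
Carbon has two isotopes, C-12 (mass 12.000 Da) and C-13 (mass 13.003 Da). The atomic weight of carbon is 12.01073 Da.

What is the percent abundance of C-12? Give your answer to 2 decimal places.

Writing the weighted mean with unknown fraction x of C-12:
12.000·x + 13.003·(1 − x) = 12.01073
(12.000 − 13.003)·x = 12.01073 − 13.003
x = -0.99227 / -1.003 = 0.98930 → 98.93% C-12, 1.07% C-13.

98.93%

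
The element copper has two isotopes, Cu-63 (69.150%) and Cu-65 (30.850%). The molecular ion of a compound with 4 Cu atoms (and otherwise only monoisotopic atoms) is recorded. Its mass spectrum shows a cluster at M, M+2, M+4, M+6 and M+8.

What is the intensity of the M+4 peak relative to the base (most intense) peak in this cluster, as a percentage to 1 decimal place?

(0.69150 + 0.30850)^4 gives M 0.2286, M+2 0.4080, M+4 0.2731, M+6 0.0812, M+8 0.0091; the largest is M+2.
P(M+2) = C(4,1) × 0.69150^3 × 0.30850^1 = 4 × 0.33065611 × 0.3085 = 0.408030 (base)
P(M+4) = C(4,2) × 0.69150^2 × 0.30850^2 = 6 × 0.47817225 × 0.09517225 = 0.273052
Relative intensity = 0.273052 / 0.408030 × 100 = 66.9

66.9%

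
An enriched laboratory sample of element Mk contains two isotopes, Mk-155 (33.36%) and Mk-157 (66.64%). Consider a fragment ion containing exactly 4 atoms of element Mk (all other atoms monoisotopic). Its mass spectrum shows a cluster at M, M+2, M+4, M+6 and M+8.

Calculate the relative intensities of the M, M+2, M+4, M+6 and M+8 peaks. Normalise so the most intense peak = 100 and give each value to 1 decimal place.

Expanding (0.3336 + 0.6664)^4:
P(M) = 0.3336^4 = 0.012385
P(M+2) = 4 × 0.3336^3 × 0.6664^1 = 0.098963
P(M+4) = 6 × 0.3336^2 × 0.6664^2 = 0.296533
P(M+6) = 4 × 0.3336^1 × 0.6664^3 = 0.394904
P(M+8) = 0.6664^4 = 0.197215
The M+6 peak is largest (0.394904); scaling to 100 gives 3.1 : 25.1 : 75.1 : 100.0 : 49.9.

3.1 : 25.1 : 75.1 : 100.0 : 49.9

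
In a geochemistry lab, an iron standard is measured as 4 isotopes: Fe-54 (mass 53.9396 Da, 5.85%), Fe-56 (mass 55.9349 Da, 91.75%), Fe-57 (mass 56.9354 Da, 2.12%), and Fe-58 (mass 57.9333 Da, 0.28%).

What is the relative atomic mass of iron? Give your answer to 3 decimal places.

55.845 Da

Ar = Σ fᵢ·mᵢ = 0.0585 × 53.9396 + 0.9175 × 55.9349 + 0.0212 × 56.9354 + 0.0028 × 57.9333
= 3.15547 + 51.32027 + 1.20703 + 0.16221 = 55.84498 Da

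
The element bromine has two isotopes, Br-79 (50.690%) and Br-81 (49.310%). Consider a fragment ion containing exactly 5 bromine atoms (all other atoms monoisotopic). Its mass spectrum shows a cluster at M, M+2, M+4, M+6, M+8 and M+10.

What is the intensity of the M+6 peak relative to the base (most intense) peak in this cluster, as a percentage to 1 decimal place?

97.3%

Binomial terms of (0.50690 + 0.49310)^5: M 0.0335, M+2 0.1628, M+4 0.3167, M+6 0.3081, M+8 0.1498, M+10 0.0292 → M+4 is the base peak.
P(M+4) = C(5,2) × 0.50690^3 × 0.49310^2 = 10 × 0.13024674 × 0.24314761 = 0.316692 (base)
P(M+6) = C(5,3) × 0.50690^2 × 0.49310^3 = 10 × 0.25694761 × 0.11989609 = 0.308070
Relative intensity = 0.308070 / 0.316692 × 100 = 97.3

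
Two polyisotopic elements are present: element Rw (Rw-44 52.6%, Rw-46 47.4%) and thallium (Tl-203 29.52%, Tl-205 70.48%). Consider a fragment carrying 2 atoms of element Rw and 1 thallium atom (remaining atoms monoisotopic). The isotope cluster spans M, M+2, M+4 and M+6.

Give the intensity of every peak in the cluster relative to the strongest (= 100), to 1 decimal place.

Element Rw pattern (n=2): 0.276676 : 0.498648 : 0.224676
Thallium pattern (n=1): 0.2952 : 0.7048
Convolve the two distributions (both contribute in 2-u steps):
  M: 0.276676×0.2952 = 0.081675
  M+2: 0.276676×0.7048 + 0.498648×0.2952 = 0.342202
  M+4: 0.498648×0.7048 + 0.224676×0.2952 = 0.417771
  M+6: 0.224676×0.7048 = 0.158352
Scale to base peak (0.417771) = 100: 19.6 : 81.9 : 100.0 : 37.9

19.6 : 81.9 : 100.0 : 37.9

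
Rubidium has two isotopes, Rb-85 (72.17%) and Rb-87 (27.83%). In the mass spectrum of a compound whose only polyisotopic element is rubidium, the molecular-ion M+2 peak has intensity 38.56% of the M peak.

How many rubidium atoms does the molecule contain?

With n Rb atoms, P(M+2)/P(M) = C(n,1)·p^(n−1)q / p^n = n·q/p = n · 0.2783/0.7217.
n = 0.3856 × 0.7217/0.2783 = 1.00 ≈ 1

1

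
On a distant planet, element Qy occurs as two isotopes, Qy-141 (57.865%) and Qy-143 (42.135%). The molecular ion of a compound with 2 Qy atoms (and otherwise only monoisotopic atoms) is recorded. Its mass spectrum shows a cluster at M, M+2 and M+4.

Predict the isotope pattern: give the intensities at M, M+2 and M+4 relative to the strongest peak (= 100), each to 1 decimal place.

68.7 : 100.0 : 36.4

The 2 Qy atoms are independent, so intensities follow the terms of (0.57865 + 0.42135)^2.
P(M) = 0.57865^2 = 0.334836
P(M+2) = 2 × 0.57865^1 × 0.42135^1 = 0.487628
P(M+4) = 0.42135^2 = 0.177536
The M+2 peak is largest (0.487628); scaling to 100 gives 68.7 : 100.0 : 36.4.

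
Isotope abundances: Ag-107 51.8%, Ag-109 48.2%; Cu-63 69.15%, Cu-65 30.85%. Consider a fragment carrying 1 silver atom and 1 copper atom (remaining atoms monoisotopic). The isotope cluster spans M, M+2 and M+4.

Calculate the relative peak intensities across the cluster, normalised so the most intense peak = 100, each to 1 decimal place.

Silver pattern (n=1): 0.5180 : 0.4820
Copper pattern (n=1): 0.6915 : 0.3085
Convolve the two distributions (both contribute in 2-u steps):
  M: 0.5180×0.6915 = 0.358197
  M+2: 0.5180×0.3085 + 0.4820×0.6915 = 0.493106
  M+4: 0.4820×0.3085 = 0.148697
Scale to base peak (0.493106) = 100: 72.6 : 100.0 : 30.2

72.6 : 100.0 : 30.2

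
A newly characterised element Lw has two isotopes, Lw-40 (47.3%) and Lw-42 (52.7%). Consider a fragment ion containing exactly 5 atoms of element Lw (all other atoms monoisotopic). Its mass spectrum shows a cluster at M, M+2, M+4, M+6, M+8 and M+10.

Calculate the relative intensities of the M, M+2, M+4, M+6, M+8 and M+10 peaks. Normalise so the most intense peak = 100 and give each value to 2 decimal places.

Each Lw atom is independently Lw-40 (p = 0.473) or Lw-42 (q = 0.527); the cluster is the binomial expansion (p + q)^5.
P(M) = 0.473^5 = 0.023676
P(M+2) = 5 × 0.473^4 × 0.527^1 = 0.131894
P(M+4) = 10 × 0.473^3 × 0.527^2 = 0.293903
P(M+6) = 10 × 0.473^2 × 0.527^3 = 0.327457
P(M+8) = 5 × 0.473^1 × 0.527^4 = 0.182420
P(M+10) = 0.527^5 = 0.040649
The M+6 peak is largest (0.327457); scaling to 100 gives 7.23 : 40.28 : 89.75 : 100.00 : 55.71 : 12.41.

7.23 : 40.28 : 89.75 : 100.00 : 55.71 : 12.41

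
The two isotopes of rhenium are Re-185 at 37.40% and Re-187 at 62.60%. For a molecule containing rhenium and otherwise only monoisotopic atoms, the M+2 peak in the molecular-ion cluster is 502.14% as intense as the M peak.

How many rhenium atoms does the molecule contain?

3

With n Re atoms, P(M+2)/P(M) = C(n,1)·p^(n−1)q / p^n = n·q/p = n · 0.6260/0.3740.
n = 5.0214 × 0.3740/0.6260 = 3.00 ≈ 3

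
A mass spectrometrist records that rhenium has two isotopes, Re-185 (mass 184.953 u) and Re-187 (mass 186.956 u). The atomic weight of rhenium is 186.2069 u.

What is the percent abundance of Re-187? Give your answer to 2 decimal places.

With x = fraction of Re-185 (so Re-187 is 1 − x):
184.953·x + 186.956·(1 − x) = 186.2069
(184.953 − 186.956)·x = 186.2069 − 186.956
x = -0.7491 / -2.003 = 0.37399 → 37.40% Re-185, 62.60% Re-187.

62.60%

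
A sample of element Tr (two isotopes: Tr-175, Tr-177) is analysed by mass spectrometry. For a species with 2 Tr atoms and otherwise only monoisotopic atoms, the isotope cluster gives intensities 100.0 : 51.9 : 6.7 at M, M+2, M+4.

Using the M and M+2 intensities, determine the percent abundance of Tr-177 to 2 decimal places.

20.60%

Write p for the Tr-175 fraction. I(M+2)/I(M) = [C(2,1)·p^1·(1−p)] / p^2 = 2·(1−p)/p = 51.9/100.0 = 0.5190
(1−p)/p = 0.5190/2 = 0.2595  ⇒  p = 1/(1 + 0.2595) = 0.7940
Tr-175: 79.40%, Tr-177: 20.60%.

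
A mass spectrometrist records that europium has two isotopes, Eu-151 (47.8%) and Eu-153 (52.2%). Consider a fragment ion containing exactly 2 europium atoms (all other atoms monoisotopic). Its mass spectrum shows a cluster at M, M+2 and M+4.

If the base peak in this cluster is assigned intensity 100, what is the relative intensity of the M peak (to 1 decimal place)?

Term probabilities: M 0.2285, M+2 0.4990, M+4 0.2725. Base peak = M+2.
P(M+2) = C(2,1) × 0.478^1 × 0.522^1 = 2 × 0.4780 × 0.5220 = 0.499032 (base)
P(M) = C(2,0) × 0.478^2 × 0.522^0 = 1 × 0.228484 × 1.0000 = 0.228484
Relative intensity = 0.228484 / 0.499032 × 100 = 45.8

45.8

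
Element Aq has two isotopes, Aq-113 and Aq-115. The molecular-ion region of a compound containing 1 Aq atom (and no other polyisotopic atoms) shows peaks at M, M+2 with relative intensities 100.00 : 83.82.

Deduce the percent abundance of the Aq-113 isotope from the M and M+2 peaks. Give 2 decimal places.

54.40%

Let p = fractional abundance of Aq-113. I(M+2)/I(M) = [C(1,1)·p^0·(1−p)] / p^1 = 1·(1−p)/p = 83.82/100.00 = 0.8382
(1−p)/p = 0.8382/1 = 0.8382  ⇒  p = 1/(1 + 0.8382) = 0.5440
Aq-113: 54.40%, Aq-115: 45.60%.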